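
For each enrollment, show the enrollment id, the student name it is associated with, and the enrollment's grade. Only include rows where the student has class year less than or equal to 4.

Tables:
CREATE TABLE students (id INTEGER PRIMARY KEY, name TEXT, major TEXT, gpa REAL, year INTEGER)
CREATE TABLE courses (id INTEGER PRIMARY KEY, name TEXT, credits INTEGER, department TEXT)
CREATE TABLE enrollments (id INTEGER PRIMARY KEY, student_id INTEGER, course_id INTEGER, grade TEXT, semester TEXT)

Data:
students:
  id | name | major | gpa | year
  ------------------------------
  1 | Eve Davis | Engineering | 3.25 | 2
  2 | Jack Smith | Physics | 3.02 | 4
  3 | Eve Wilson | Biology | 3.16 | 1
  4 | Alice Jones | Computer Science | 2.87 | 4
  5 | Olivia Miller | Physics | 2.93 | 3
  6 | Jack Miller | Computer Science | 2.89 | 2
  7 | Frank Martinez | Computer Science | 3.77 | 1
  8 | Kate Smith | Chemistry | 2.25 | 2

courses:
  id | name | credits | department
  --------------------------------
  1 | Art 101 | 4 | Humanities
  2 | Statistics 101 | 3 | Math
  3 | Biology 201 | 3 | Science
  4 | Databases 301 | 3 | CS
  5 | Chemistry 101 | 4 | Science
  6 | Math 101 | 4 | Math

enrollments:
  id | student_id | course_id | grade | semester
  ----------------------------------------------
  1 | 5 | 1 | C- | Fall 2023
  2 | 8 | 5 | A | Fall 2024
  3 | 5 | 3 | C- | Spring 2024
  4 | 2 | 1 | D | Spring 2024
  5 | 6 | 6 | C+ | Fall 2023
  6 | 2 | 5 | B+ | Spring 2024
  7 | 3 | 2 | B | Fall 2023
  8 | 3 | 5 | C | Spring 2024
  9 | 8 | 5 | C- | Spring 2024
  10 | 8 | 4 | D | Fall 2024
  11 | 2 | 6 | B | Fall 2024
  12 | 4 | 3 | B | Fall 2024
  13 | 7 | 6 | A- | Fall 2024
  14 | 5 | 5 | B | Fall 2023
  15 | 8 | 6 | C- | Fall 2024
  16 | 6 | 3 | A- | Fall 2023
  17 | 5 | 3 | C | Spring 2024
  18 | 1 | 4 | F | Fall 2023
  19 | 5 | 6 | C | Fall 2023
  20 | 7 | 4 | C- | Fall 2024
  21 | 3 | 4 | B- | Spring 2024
SELECT c.id, p.name AS student, c.grade FROM enrollments c JOIN students p ON c.student_id = p.id WHERE p.year <= 4

Execution result:
id | student | grade
1 | Olivia Miller | C-
2 | Kate Smith | A
3 | Olivia Miller | C-
4 | Jack Smith | D
5 | Jack Miller | C+
6 | Jack Smith | B+
7 | Eve Wilson | B
8 | Eve Wilson | C
9 | Kate Smith | C-
10 | Kate Smith | D
11 | Jack Smith | B
12 | Alice Jones | B
13 | Frank Martinez | A-
14 | Olivia Miller | B
15 | Kate Smith | C-
16 | Jack Miller | A-
17 | Olivia Miller | C
18 | Eve Davis | F
19 | Olivia Miller | C
20 | Frank Martinez | C-
21 | Eve Wilson | B-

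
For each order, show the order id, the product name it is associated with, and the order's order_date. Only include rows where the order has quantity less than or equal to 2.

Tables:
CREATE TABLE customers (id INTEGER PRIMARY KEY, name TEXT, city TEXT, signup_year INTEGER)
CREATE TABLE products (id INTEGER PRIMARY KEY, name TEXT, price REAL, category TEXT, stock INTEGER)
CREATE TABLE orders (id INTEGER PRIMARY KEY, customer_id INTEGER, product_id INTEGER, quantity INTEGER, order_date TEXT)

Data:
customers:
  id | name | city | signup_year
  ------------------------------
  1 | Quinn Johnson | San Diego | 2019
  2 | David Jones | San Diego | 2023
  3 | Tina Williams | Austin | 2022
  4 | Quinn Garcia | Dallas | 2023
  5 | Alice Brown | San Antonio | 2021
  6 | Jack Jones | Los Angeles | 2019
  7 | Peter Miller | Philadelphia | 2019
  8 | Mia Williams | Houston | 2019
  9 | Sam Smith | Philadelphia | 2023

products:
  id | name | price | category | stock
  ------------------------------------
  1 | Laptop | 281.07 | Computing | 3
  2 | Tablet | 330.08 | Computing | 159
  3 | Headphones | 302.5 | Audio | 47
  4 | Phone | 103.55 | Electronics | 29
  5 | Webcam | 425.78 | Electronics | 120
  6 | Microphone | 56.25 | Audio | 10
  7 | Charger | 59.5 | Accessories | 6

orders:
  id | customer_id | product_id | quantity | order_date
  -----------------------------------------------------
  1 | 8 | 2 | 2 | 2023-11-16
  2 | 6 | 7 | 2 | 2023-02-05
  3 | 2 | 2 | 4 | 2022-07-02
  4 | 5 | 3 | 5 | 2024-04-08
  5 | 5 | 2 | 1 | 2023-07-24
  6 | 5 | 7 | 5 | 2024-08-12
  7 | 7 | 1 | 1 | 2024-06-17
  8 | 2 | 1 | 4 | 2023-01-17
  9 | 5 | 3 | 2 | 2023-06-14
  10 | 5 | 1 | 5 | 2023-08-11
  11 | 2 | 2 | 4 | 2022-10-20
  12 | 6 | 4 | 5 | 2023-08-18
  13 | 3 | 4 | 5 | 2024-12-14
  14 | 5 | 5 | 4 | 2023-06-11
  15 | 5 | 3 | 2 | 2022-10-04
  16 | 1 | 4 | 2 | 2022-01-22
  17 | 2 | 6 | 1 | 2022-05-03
SELECT c.id, p.name AS product, c.order_date FROM orders c JOIN products p ON c.product_id = p.id WHERE c.quantity <= 2

Execution result:
id | product | order_date
1 | Tablet | 2023-11-16
2 | Charger | 2023-02-05
5 | Tablet | 2023-07-24
7 | Laptop | 2024-06-17
9 | Headphones | 2023-06-14
15 | Headphones | 2022-10-04
16 | Phone | 2022-01-22
17 | Microphone | 2022-05-03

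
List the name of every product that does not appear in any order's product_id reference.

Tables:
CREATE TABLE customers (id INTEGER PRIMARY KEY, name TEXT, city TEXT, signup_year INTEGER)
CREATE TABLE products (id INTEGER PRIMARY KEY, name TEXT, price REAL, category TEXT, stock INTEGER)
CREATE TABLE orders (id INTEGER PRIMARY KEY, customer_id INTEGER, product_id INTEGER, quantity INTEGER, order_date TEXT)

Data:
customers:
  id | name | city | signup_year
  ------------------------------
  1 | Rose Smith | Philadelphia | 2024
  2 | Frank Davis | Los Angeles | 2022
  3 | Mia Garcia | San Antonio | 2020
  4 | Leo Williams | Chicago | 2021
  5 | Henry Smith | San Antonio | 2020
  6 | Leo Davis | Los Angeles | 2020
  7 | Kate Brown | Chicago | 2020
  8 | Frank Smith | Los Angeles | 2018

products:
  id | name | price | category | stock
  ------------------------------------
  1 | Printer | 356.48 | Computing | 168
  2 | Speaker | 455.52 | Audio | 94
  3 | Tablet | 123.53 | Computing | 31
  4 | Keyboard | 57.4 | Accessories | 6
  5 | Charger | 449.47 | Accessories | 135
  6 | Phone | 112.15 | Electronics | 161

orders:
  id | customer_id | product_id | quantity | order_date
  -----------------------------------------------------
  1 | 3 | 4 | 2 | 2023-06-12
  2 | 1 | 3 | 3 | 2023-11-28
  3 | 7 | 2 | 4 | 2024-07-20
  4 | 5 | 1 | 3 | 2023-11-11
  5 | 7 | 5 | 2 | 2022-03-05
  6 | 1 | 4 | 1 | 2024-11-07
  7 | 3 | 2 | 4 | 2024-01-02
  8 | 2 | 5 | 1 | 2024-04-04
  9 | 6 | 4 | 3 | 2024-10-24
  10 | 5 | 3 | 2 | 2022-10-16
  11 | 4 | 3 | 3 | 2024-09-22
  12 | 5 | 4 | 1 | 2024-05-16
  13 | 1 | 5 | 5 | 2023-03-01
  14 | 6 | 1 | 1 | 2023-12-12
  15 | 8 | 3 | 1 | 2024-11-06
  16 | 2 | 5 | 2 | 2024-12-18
SELECT p.name FROM products p LEFT JOIN orders c ON c.product_id = p.id WHERE c.id IS NULL

Execution result:
Phone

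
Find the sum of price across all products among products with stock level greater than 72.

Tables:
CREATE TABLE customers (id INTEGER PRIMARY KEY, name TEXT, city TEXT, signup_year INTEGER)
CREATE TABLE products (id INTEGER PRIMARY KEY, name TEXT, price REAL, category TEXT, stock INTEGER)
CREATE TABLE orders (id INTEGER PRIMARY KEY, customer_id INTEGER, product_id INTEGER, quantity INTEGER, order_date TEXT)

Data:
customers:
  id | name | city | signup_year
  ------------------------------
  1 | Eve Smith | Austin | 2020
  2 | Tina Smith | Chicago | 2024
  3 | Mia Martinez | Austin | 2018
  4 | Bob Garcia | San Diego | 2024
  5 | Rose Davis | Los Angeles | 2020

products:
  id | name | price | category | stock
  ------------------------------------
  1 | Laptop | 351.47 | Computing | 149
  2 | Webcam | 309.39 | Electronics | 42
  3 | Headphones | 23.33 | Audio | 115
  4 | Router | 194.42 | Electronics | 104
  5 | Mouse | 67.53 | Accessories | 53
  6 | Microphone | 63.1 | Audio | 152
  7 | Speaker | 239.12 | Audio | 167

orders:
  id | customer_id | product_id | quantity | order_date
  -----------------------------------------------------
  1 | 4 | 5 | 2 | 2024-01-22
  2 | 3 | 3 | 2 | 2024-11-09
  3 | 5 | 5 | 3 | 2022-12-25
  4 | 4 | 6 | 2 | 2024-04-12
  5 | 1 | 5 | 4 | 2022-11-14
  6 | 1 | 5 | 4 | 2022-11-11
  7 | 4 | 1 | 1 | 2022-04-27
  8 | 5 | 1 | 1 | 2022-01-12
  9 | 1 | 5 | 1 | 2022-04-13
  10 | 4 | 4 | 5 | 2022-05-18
SELECT SUM(price) FROM products WHERE stock > 72

Execution result:
871.44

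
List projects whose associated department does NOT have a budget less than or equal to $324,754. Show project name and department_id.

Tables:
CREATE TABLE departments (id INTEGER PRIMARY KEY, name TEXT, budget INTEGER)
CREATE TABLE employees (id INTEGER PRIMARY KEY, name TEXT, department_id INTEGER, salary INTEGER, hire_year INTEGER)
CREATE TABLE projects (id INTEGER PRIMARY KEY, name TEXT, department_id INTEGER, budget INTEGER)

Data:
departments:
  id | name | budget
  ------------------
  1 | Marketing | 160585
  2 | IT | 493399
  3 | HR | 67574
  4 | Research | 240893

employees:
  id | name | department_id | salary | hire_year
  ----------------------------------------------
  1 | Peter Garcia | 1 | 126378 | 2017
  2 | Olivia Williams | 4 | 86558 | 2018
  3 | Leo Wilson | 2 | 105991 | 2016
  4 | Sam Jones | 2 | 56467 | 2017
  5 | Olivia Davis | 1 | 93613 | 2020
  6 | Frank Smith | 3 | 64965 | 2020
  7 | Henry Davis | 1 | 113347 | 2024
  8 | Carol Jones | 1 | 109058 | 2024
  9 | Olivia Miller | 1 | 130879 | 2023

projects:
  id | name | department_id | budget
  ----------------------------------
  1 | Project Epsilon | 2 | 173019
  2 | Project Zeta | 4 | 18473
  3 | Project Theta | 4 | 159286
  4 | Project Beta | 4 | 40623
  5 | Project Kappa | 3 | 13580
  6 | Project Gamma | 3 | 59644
SELECT name, department_id FROM projects WHERE department_id NOT IN (SELECT id FROM departments WHERE budget <= 324754)

Execution result:
name | department_id
Project Epsilon | 2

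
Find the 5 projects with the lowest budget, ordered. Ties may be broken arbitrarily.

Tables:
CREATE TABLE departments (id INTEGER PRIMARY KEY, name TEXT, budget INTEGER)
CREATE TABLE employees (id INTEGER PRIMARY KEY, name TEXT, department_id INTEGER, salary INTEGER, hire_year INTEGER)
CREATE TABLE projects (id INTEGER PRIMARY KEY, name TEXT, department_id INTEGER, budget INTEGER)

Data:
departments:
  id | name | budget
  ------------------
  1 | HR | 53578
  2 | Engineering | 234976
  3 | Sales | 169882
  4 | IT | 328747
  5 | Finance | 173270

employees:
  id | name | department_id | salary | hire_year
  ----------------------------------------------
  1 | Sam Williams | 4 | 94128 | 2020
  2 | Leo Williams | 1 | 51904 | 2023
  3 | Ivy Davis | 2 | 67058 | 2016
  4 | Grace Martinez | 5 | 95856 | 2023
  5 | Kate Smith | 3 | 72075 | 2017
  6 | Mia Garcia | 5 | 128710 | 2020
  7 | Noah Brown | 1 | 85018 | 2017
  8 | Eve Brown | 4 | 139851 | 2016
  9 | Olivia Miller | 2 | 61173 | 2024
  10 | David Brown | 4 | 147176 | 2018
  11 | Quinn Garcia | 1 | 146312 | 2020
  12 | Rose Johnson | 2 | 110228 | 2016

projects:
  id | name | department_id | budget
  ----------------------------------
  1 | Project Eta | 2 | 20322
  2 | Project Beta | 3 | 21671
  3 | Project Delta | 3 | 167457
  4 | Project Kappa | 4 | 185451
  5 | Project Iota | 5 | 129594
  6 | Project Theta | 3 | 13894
SELECT name, budget FROM projects ORDER BY budget ASC LIMIT 5

Execution result:
name | budget
Project Theta | 13894
Project Eta | 20322
Project Beta | 21671
Project Iota | 129594
Project Delta | 167457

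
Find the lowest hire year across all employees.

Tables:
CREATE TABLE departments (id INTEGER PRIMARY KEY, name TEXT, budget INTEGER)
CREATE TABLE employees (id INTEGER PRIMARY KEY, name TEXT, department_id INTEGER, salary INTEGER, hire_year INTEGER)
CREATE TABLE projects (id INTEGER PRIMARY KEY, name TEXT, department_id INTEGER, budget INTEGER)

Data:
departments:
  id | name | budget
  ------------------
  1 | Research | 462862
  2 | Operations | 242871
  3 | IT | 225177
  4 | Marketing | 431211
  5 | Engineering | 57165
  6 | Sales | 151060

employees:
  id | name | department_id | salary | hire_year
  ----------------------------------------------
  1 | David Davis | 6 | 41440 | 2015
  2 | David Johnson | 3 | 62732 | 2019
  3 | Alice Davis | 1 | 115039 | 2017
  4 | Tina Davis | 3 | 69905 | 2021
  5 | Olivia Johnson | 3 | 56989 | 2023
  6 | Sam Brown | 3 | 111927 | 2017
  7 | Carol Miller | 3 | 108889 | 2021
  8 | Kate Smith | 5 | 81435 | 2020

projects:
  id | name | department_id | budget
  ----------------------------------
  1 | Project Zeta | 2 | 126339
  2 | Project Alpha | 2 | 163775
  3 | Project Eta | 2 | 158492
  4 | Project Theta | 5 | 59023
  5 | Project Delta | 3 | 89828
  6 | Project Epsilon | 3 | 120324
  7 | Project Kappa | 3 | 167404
SELECT MIN(hire_year) FROM employees

Execution result:
2015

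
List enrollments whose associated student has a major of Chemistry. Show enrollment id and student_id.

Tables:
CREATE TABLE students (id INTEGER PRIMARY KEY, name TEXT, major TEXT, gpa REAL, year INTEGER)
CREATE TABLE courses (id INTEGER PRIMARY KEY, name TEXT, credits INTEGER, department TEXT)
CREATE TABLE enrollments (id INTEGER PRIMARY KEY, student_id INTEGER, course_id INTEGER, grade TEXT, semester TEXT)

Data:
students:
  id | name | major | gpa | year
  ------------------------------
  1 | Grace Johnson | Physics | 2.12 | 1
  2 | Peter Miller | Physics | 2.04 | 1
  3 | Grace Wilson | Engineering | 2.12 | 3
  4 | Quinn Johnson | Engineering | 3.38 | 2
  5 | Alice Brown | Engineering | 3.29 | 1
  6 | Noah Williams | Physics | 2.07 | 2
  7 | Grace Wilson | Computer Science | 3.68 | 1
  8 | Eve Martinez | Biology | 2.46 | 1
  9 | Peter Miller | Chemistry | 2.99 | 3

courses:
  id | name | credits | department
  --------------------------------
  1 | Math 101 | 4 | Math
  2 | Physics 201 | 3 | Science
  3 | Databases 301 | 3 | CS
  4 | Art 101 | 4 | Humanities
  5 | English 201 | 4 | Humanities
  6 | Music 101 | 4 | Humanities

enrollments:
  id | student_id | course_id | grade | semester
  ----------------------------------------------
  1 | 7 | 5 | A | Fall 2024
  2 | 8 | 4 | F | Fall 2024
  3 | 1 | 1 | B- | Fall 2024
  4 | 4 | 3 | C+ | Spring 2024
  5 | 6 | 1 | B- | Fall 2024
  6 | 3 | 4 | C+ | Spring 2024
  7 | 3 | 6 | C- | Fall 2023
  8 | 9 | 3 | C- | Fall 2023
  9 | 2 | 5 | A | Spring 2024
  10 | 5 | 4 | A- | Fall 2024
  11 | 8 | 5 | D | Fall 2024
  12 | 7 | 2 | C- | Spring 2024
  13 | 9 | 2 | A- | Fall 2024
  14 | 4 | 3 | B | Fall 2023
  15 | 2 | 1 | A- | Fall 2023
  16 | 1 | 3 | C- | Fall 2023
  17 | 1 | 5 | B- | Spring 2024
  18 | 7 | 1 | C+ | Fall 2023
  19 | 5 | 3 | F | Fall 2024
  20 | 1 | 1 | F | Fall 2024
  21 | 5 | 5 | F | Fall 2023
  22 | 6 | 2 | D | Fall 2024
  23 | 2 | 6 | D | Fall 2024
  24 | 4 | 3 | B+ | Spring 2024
SELECT id, student_id FROM enrollments WHERE student_id IN (SELECT id FROM students WHERE major = 'Chemistry')

Execution result:
id | student_id
8 | 9
13 | 9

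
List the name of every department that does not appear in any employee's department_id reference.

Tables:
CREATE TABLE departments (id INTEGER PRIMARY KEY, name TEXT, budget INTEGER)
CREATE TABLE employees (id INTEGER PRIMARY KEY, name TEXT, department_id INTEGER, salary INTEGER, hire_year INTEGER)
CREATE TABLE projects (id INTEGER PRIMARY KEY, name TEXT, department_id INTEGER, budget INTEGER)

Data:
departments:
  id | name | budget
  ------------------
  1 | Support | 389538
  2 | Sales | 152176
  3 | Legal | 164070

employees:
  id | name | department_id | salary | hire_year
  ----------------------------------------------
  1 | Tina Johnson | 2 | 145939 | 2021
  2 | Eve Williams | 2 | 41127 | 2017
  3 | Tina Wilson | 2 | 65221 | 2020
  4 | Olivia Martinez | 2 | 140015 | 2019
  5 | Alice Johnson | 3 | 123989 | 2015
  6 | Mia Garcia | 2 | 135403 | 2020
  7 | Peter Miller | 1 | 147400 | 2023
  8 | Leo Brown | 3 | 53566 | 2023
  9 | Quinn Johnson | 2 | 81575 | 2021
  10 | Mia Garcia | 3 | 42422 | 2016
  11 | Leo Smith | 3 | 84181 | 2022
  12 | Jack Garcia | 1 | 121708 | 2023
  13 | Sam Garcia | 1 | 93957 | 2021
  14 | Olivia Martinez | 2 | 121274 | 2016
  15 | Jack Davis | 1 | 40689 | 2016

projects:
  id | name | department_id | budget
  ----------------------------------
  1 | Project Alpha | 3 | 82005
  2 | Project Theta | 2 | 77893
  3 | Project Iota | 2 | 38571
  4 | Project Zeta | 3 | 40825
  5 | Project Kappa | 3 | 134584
SELECT p.name FROM departments p LEFT JOIN employees c ON c.department_id = p.id WHERE c.id IS NULL

Execution result:
(no rows)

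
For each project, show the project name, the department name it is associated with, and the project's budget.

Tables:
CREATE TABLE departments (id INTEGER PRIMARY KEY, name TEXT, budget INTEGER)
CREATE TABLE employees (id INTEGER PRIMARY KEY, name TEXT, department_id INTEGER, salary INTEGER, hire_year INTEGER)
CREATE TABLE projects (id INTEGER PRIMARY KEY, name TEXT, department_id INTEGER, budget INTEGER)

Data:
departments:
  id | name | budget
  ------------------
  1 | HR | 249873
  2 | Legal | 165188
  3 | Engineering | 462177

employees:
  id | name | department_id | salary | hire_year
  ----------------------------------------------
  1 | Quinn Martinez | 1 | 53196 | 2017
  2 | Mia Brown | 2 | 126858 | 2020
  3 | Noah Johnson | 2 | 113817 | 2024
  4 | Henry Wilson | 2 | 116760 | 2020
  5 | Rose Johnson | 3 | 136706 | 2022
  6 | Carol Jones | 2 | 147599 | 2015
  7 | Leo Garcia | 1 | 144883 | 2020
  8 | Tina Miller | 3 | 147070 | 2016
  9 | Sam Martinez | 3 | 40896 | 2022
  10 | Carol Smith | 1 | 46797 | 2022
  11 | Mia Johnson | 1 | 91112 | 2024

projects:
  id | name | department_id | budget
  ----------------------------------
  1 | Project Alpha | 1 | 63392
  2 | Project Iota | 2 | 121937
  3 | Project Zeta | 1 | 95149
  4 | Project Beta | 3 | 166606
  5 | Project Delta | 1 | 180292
SELECT c.name, p.name AS department, c.budget FROM projects c JOIN departments p ON c.department_id = p.id

Execution result:
name | department | budget
Project Alpha | HR | 63392
Project Iota | Legal | 121937
Project Zeta | HR | 95149
Project Beta | Engineering | 166606
Project Delta | HR | 180292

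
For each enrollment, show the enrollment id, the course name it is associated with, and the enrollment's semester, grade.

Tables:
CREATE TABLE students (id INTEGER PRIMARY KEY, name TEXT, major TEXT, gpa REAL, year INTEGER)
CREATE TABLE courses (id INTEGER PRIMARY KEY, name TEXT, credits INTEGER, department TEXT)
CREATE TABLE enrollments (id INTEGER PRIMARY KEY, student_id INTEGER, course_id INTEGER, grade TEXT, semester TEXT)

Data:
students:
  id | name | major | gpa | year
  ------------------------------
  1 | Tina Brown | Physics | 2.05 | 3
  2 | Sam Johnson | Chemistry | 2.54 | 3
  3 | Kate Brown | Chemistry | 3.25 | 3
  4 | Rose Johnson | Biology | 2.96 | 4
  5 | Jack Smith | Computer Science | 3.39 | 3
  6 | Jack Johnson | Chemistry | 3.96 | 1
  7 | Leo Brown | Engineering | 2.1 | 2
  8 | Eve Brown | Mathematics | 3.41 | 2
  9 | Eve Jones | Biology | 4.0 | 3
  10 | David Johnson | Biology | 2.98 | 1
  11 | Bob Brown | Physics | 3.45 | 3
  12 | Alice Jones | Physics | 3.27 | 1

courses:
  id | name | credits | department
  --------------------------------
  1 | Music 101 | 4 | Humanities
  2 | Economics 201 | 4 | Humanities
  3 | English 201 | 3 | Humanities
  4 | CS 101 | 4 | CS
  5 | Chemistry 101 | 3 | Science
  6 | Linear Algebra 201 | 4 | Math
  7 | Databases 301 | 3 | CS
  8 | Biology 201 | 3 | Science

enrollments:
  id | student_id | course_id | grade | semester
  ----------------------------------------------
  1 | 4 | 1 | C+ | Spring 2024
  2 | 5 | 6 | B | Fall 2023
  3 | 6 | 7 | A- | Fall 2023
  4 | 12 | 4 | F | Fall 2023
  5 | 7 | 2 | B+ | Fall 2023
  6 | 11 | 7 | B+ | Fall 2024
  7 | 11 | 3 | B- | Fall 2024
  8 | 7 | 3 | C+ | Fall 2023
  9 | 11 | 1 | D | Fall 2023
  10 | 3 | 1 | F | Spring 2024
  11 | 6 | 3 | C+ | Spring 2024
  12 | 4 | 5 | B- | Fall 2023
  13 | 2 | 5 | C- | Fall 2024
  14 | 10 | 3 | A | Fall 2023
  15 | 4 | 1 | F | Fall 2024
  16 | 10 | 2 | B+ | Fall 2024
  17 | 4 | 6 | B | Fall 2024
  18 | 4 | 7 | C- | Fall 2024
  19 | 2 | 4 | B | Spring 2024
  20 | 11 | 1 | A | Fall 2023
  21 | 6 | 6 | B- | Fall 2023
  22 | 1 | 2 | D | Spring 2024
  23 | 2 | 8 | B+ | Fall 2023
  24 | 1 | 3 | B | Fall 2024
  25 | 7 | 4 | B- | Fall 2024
SELECT c.id, p.name AS course, c.semester, c.grade FROM enrollments c JOIN courses p ON c.course_id = p.id

Execution result:
id | course | semester | grade
1 | Music 101 | Spring 2024 | C+
2 | Linear Algebra 201 | Fall 2023 | B
3 | Databases 301 | Fall 2023 | A-
4 | CS 101 | Fall 2023 | F
5 | Economics 201 | Fall 2023 | B+
6 | Databases 301 | Fall 2024 | B+
7 | English 201 | Fall 2024 | B-
8 | English 201 | Fall 2023 | C+
9 | Music 101 | Fall 2023 | D
10 | Music 101 | Spring 2024 | F
11 | English 201 | Spring 2024 | C+
12 | Chemistry 101 | Fall 2023 | B-
13 | Chemistry 101 | Fall 2024 | C-
14 | English 201 | Fall 2023 | A
15 | Music 101 | Fall 2024 | F
16 | Economics 201 | Fall 2024 | B+
17 | Linear Algebra 201 | Fall 2024 | B
18 | Databases 301 | Fall 2024 | C-
19 | CS 101 | Spring 2024 | B
20 | Music 101 | Fall 2023 | A
21 | Linear Algebra 201 | Fall 2023 | B-
22 | Economics 201 | Spring 2024 | D
23 | Biology 201 | Fall 2023 | B+
24 | English 201 | Fall 2024 | B
25 | CS 101 | Fall 2024 | B-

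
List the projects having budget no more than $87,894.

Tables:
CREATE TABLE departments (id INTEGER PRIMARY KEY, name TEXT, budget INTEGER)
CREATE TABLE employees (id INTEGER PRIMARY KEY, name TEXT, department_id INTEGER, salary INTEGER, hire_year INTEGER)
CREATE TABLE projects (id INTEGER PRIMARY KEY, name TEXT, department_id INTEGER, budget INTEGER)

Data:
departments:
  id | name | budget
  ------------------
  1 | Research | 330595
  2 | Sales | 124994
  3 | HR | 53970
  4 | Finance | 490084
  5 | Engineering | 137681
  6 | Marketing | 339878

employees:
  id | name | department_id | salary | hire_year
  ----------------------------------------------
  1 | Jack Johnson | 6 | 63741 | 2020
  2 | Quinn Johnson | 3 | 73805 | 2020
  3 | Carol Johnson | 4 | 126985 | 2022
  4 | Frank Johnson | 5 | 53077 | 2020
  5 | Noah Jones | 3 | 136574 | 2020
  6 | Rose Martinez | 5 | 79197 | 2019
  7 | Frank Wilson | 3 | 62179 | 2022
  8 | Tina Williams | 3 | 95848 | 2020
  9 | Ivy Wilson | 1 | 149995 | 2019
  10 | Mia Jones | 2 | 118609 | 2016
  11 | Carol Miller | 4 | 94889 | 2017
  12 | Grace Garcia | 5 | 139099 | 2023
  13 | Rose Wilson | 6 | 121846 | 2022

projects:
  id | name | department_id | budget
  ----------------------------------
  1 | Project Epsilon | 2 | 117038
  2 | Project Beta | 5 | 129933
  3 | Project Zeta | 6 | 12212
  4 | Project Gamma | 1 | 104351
SELECT name, budget FROM projects WHERE budget <= 87894

Execution result:
name | budget
Project Zeta | 12212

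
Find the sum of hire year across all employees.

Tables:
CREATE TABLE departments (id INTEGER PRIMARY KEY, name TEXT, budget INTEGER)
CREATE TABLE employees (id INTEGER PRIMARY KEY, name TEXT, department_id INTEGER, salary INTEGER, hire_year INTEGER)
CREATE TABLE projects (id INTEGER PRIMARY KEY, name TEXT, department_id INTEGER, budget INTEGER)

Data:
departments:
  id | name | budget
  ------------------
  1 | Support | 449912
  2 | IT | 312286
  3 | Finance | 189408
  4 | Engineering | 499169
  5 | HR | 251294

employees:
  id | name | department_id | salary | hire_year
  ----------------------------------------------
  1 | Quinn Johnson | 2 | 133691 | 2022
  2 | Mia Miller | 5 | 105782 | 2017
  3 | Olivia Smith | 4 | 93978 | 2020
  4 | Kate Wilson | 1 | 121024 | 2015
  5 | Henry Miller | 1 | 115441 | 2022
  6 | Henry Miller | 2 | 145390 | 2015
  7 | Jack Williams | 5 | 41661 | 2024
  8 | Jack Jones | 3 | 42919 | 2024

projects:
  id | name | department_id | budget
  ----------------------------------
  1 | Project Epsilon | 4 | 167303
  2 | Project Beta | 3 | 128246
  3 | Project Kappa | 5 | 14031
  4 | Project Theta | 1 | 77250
SELECT SUM(hire_year) FROM employees

Execution result:
16159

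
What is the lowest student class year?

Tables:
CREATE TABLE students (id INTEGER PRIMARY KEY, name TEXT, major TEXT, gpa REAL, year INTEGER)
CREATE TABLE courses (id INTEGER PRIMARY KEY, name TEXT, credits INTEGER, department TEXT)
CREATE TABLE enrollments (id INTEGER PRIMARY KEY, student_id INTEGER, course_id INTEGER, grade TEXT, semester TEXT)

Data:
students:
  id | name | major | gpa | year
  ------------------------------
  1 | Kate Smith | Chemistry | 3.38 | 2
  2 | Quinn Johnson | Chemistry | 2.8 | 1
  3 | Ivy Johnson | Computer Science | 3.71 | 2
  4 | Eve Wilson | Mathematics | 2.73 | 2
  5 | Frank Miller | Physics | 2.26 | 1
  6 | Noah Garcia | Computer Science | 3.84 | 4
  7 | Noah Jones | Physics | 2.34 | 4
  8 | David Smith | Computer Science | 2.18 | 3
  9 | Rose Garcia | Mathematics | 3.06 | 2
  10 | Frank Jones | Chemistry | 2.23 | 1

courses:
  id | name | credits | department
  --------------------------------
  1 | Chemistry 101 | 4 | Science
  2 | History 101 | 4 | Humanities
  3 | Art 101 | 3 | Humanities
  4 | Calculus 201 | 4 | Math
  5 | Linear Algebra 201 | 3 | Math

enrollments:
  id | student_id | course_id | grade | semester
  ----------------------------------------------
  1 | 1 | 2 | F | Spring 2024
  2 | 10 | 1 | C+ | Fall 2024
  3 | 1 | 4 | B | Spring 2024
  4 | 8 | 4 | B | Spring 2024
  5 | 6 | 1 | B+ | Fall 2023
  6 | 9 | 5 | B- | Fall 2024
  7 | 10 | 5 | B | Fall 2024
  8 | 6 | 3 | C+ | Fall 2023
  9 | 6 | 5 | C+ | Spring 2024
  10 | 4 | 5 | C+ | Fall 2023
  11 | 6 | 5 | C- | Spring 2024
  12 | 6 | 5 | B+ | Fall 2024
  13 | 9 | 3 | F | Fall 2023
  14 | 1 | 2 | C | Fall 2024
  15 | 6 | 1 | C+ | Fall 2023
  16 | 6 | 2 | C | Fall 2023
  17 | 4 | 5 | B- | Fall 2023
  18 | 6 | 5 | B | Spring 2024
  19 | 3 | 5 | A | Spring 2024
SELECT MIN(year) FROM students

Execution result:
1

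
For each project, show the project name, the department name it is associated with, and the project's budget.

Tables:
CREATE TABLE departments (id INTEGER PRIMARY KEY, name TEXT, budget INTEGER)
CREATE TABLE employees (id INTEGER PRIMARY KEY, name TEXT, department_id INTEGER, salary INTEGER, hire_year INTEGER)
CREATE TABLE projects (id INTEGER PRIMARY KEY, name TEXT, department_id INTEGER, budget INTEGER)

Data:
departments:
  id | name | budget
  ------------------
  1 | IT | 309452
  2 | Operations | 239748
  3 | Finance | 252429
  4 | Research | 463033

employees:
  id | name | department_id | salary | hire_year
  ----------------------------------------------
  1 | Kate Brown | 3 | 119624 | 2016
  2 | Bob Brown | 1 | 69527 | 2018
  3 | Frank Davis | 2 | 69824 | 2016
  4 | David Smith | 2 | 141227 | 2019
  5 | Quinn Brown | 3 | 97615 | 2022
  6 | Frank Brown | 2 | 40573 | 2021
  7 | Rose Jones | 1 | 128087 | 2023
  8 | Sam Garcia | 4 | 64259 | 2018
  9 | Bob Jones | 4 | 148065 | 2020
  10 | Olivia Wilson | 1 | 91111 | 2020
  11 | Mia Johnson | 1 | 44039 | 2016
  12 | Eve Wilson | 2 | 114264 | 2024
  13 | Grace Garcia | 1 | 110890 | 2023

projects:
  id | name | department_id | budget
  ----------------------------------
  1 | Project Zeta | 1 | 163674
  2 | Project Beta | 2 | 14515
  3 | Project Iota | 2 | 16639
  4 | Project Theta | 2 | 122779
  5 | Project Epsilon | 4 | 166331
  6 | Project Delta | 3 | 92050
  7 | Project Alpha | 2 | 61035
SELECT c.name, p.name AS department, c.budget FROM projects c JOIN departments p ON c.department_id = p.id

Execution result:
name | department | budget
Project Zeta | IT | 163674
Project Beta | Operations | 14515
Project Iota | Operations | 16639
Project Theta | Operations | 122779
Project Epsilon | Research | 166331
Project Delta | Finance | 92050
Project Alpha | Operations | 61035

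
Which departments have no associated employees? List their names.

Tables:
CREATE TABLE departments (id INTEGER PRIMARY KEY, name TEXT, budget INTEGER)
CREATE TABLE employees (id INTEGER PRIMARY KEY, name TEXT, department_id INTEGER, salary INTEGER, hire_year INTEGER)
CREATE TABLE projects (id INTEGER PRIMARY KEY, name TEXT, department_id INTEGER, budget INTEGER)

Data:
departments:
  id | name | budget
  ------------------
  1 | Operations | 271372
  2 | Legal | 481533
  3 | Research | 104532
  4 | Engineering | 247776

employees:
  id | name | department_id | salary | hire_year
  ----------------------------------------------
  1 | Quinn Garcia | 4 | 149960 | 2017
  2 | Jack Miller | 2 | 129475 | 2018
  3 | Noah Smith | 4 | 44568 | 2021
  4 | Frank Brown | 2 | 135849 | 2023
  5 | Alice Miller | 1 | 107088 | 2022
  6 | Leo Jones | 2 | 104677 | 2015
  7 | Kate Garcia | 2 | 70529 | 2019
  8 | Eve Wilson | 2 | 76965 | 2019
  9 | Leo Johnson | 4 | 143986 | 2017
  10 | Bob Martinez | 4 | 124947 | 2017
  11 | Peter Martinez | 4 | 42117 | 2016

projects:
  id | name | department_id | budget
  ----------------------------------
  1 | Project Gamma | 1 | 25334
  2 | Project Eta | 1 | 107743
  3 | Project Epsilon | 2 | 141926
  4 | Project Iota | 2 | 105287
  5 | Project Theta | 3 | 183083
SELECT p.name FROM departments p LEFT JOIN employees c ON c.department_id = p.id WHERE c.id IS NULL

Execution result:
Research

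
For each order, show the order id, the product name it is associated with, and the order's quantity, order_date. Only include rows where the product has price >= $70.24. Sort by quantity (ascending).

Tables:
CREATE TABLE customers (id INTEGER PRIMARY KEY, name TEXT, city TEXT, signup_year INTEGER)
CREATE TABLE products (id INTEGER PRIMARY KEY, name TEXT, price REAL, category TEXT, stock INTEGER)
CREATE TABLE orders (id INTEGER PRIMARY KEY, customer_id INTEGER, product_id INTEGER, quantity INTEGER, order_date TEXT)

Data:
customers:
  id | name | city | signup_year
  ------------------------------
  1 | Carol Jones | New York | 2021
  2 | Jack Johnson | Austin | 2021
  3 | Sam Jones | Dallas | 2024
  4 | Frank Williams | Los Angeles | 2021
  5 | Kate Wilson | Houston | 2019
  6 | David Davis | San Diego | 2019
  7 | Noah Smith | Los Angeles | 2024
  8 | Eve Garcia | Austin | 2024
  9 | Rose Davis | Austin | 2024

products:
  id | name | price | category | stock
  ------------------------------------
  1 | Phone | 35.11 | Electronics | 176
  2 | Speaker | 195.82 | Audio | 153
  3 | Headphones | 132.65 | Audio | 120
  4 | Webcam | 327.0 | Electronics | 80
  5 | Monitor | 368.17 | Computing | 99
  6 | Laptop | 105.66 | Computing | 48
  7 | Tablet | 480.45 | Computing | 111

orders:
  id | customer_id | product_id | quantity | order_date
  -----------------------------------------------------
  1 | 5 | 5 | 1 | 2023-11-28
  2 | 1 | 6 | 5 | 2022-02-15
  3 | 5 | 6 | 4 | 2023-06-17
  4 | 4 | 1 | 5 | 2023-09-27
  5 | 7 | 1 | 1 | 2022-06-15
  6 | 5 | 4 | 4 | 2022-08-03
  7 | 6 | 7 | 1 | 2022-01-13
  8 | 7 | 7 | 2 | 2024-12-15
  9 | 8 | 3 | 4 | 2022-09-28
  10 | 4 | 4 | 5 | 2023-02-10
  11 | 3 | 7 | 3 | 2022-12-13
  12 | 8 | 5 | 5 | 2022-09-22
SELECT c.id, p.name AS product, c.quantity, c.order_date FROM orders c JOIN products p ON c.product_id = p.id WHERE p.price >= 70.24 ORDER BY c.quantity ASC

Execution result:
id | product | quantity | order_date
1 | Monitor | 1 | 2023-11-28
7 | Tablet | 1 | 2022-01-13
8 | Tablet | 2 | 2024-12-15
11 | Tablet | 3 | 2022-12-13
3 | Laptop | 4 | 2023-06-17
6 | Webcam | 4 | 2022-08-03
9 | Headphones | 4 | 2022-09-28
2 | Laptop | 5 | 2022-02-15
10 | Webcam | 5 | 2023-02-10
12 | Monitor | 5 | 2022-09-22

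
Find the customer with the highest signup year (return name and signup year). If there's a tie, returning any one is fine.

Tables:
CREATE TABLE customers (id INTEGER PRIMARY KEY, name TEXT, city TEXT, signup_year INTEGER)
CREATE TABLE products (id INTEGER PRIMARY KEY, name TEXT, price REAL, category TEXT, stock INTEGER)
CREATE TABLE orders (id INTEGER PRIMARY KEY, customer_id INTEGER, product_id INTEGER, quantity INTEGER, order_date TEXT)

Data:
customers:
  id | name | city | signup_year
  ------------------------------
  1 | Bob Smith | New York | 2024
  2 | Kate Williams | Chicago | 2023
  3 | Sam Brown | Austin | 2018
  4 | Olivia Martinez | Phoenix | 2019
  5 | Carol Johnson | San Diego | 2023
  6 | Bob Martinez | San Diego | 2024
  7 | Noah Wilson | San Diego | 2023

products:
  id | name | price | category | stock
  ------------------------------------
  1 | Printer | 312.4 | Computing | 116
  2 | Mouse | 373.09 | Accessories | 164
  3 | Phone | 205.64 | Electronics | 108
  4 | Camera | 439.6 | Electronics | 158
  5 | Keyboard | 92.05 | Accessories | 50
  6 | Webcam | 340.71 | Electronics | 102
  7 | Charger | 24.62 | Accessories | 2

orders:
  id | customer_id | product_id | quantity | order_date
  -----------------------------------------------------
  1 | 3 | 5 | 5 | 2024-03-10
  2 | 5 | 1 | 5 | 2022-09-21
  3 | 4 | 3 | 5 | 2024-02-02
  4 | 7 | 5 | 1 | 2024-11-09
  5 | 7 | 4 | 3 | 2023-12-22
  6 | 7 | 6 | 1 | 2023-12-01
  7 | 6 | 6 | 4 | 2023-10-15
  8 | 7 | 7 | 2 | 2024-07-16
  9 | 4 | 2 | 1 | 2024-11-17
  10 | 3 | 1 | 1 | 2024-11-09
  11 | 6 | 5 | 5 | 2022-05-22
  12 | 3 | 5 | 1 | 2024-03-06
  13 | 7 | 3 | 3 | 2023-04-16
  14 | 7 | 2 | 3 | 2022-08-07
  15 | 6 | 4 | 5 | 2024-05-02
SELECT name, signup_year FROM customers ORDER BY signup_year DESC LIMIT 1

Execution result:
name | signup_year
Bob Smith | 2024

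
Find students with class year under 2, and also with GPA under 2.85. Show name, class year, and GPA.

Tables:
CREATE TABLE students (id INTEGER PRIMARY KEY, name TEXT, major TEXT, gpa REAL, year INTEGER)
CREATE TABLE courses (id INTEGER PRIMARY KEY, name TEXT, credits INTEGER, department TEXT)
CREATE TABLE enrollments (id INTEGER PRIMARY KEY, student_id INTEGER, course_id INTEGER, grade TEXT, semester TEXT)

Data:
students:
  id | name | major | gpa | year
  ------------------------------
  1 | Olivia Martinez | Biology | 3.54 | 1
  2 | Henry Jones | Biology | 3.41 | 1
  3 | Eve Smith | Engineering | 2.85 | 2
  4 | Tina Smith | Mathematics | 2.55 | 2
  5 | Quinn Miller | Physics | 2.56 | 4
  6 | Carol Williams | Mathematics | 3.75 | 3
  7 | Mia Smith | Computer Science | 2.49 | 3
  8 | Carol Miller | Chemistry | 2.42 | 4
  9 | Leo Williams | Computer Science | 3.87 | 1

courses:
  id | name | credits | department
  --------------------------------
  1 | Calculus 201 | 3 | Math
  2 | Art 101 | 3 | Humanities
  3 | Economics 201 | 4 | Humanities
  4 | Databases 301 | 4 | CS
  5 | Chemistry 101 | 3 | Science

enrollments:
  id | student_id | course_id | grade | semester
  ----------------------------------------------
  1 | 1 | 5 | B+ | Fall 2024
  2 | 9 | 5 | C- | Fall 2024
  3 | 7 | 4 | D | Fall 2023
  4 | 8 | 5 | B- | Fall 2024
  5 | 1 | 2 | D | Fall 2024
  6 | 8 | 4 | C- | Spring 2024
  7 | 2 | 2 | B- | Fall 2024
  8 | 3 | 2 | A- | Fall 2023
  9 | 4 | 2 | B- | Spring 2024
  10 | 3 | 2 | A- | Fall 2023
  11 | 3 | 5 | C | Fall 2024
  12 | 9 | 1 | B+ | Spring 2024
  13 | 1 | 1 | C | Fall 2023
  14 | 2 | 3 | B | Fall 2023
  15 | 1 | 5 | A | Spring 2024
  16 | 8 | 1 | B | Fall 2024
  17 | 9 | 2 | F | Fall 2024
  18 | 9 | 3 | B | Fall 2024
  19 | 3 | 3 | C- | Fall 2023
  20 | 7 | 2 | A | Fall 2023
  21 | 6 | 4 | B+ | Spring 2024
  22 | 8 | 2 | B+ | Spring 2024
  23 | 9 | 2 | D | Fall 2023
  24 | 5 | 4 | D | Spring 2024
SELECT name, year, gpa FROM students WHERE year < 2 AND gpa < 2.85

Execution result:
(no rows)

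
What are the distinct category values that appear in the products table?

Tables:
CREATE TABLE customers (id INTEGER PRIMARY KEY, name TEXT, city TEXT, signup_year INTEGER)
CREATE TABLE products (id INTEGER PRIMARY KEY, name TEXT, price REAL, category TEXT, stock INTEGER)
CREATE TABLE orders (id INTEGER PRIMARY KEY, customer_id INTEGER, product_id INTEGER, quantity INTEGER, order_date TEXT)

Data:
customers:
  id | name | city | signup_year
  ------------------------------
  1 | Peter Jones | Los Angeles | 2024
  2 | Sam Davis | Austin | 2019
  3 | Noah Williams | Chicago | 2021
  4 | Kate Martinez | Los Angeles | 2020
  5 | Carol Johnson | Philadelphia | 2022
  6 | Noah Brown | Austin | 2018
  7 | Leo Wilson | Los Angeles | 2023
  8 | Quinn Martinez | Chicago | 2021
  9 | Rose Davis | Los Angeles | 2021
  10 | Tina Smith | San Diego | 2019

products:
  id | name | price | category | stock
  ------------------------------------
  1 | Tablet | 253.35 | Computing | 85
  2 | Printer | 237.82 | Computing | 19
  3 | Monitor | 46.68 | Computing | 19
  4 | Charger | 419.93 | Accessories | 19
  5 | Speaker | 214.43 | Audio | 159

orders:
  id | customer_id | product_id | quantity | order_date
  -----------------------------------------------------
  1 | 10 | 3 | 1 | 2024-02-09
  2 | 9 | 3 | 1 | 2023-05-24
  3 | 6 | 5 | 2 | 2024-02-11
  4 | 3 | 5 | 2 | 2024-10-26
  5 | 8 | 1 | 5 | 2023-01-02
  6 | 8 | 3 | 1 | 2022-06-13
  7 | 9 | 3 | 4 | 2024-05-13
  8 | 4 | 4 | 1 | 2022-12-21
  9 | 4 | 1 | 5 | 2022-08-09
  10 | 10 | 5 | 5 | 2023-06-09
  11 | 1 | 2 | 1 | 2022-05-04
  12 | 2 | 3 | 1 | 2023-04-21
SELECT DISTINCT category FROM products

Execution result:
category
Computing
Accessories
Audio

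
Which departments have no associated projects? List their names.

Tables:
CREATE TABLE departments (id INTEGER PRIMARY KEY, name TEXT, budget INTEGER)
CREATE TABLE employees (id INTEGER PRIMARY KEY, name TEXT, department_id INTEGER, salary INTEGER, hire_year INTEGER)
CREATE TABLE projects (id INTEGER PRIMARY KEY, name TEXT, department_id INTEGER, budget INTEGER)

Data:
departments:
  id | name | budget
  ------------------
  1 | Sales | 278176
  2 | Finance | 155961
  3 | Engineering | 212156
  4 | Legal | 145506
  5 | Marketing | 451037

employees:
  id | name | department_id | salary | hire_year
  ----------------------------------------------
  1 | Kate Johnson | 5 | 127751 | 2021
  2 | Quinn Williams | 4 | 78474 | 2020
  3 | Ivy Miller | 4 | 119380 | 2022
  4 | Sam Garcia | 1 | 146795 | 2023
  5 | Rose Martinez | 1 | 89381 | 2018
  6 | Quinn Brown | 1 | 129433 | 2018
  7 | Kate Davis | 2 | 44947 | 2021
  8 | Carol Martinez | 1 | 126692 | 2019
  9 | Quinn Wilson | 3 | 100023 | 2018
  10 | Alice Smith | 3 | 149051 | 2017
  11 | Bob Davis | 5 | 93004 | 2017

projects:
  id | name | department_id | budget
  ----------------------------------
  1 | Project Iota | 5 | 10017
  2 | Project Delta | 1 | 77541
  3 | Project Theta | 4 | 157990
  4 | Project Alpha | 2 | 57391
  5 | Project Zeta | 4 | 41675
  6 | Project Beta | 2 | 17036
SELECT p.name FROM departments p LEFT JOIN projects c ON c.department_id = p.id WHERE c.id IS NULL

Execution result:
Engineering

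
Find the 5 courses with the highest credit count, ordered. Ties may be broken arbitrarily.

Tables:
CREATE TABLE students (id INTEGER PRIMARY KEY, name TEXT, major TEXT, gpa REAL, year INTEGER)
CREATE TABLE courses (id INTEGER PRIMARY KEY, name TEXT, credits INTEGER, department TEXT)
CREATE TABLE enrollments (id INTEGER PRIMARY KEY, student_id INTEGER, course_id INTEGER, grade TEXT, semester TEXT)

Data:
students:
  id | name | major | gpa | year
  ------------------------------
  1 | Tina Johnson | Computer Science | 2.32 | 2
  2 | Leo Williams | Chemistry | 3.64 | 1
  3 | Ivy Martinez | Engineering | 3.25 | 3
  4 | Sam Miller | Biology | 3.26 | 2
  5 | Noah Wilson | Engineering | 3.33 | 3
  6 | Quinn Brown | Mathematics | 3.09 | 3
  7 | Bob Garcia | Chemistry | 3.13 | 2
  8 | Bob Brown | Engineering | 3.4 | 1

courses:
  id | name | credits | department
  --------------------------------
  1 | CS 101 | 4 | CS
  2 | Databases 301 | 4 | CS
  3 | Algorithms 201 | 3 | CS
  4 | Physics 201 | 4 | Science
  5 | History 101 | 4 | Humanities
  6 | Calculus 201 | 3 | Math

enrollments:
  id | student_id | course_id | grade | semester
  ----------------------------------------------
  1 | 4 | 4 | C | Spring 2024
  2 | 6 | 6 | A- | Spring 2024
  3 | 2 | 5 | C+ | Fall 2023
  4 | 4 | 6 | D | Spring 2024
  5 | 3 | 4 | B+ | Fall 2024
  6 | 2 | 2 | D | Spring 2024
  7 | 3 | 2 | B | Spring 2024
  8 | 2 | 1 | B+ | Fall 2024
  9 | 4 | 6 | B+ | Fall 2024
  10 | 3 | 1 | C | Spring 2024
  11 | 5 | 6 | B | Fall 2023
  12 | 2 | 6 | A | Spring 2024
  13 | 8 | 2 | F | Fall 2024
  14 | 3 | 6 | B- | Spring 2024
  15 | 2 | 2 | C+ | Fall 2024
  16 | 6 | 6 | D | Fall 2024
SELECT name, credits FROM courses ORDER BY credits DESC LIMIT 5

Execution result:
name | credits
CS 101 | 4
Databases 301 | 4
Physics 201 | 4
History 101 | 4
Algorithms 201 | 3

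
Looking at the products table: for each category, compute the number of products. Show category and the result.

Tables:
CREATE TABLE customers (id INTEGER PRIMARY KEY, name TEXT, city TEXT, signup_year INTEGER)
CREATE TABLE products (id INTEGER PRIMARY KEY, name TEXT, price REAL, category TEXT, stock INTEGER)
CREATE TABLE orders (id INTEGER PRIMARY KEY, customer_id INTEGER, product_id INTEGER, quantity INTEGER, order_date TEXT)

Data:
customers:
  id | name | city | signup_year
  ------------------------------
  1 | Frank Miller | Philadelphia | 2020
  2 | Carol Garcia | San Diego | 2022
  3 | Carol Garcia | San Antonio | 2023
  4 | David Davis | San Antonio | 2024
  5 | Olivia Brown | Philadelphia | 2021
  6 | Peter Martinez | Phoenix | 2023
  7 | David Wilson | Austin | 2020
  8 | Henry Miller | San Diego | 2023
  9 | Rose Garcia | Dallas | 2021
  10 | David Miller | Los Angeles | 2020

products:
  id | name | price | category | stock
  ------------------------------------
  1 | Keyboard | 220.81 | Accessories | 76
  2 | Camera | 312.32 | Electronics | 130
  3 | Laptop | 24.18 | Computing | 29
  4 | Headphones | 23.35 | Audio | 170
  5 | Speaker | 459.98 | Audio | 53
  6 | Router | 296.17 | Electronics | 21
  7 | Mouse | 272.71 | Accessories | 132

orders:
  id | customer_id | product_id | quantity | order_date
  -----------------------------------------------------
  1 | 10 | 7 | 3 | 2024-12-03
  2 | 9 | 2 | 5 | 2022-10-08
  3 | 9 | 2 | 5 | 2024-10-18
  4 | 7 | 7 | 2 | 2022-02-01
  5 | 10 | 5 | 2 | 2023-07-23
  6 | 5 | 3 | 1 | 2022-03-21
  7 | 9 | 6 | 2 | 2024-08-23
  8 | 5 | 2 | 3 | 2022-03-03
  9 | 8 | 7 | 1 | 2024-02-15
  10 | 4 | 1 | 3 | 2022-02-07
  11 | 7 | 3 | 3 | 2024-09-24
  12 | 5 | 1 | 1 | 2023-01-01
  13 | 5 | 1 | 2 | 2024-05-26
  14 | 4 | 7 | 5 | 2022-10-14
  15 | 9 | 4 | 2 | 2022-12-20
SELECT category, COUNT(*) AS n FROM products GROUP BY category

Execution result:
category | n
Accessories | 2
Audio | 2
Computing | 1
Electronics | 2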